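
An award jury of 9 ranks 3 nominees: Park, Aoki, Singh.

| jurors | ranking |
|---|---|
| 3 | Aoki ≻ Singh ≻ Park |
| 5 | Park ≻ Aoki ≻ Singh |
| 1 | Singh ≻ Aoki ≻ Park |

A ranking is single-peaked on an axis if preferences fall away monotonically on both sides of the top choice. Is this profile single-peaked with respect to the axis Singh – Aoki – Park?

Axis positions: Singh=1, Aoki=2, Park=3.
Faction 1 (peak Aoki at position 2): ranking walks positions 2-1-3, expanding outward from the peak — single-peaked.
Faction 2 (peak Park at position 3): ranking walks positions 3-2-1, expanding outward from the peak — single-peaked.
Faction 3 (peak Singh at position 1): ranking walks positions 1-2-3, expanding outward from the peak — single-peaked.
Every ranking is single-peaked on this axis.

yes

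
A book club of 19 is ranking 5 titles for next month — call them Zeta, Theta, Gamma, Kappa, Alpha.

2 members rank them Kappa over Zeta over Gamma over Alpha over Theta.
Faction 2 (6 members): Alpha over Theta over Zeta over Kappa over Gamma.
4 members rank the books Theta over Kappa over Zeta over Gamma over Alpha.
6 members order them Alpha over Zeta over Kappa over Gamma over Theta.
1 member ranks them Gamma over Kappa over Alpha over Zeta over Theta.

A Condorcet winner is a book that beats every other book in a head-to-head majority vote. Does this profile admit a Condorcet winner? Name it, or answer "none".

Alpha

Head-to-head results (19 members):
Zeta vs Theta: Theta, 10–9.
Zeta–Gamma: Zeta 18–1.
Zeta vs Kappa: Zeta, 12–7.
Zeta–Alpha: Alpha 13–6.
Theta vs Gamma: Theta wins 10–9.
Theta vs Kappa: Theta wins 10–9.
Theta–Alpha: Alpha 15–4.
Gamma–Kappa: Kappa 18–1.
Gamma vs Alpha: Alpha, 12–7.
Kappa–Alpha: Alpha 12–7.
Only Alpha has no losses; Alpha is the Condorcet winner.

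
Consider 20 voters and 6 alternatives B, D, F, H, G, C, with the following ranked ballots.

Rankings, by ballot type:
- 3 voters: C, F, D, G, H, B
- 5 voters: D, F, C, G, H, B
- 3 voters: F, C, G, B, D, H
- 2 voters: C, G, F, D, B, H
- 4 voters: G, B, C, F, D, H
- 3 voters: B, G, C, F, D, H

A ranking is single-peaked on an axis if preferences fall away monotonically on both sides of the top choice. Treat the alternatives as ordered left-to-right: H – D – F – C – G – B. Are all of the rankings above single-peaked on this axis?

Axis positions: H=1, D=2, F=3, C=4, G=5, B=6.
Ballot type 1 (peak C at position 4): ranking walks positions 4-3-2-5-1-6, expanding outward from the peak — single-peaked.
Ballot type 2 (peak D at position 2): ranking walks positions 2-3-4-5-1-6, expanding outward from the peak — single-peaked.
Ballot type 3 (peak F at position 3): ranking walks positions 3-4-5-6-2-1, expanding outward from the peak — single-peaked.
Ballot type 4 (peak C at position 4): ranking walks positions 4-5-3-2-6-1, expanding outward from the peak — single-peaked.
Ballot type 5 (peak G at position 5): ranking walks positions 5-6-4-3-2-1, expanding outward from the peak — single-peaked.
Ballot type 6 (peak B at position 6): ranking walks positions 6-5-4-3-2-1, expanding outward from the peak — single-peaked.
Every ranking is single-peaked on this axis.

yes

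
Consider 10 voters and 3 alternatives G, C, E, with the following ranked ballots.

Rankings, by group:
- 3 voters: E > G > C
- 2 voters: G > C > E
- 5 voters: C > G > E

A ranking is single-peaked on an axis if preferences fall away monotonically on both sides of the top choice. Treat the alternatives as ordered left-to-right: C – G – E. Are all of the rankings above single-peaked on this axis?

yes

Axis positions: C=1, G=2, E=3.
Group 1 (peak E at position 3): ranking walks positions 3-2-1, expanding outward from the peak — single-peaked.
Group 2 (peak G at position 2): ranking walks positions 2-1-3, expanding outward from the peak — single-peaked.
Group 3 (peak C at position 1): ranking walks positions 1-2-3, expanding outward from the peak — single-peaked.
Every ranking is single-peaked on this axis.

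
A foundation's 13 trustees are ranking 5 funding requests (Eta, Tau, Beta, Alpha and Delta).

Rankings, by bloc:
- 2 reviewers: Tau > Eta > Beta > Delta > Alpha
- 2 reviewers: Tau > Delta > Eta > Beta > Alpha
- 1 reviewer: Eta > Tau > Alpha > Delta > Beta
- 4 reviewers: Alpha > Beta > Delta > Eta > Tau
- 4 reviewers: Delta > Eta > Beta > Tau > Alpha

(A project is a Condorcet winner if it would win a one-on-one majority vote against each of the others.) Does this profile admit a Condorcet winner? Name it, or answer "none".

Pairwise majorities:
Eta–Tau: Eta 9–4.
Eta–Beta: Eta 9–4.
Eta–Alpha: Eta 9–4.
Eta–Delta: Delta 10–3.
Tau vs Beta: Beta, 8–5.
Tau vs Alpha: Tau, 9–4.
Tau vs Delta: Delta wins 8–5.
Beta vs Alpha: 2+2+4 = 8 for Beta, 5 for Alpha — Beta by 8–5.
Beta vs Delta: 2+4 = 6 for Beta, 7 for Delta — Delta by 7–6.
Alpha vs Delta: Delta, 8–5.
Delta beats each of Eta, Tau, Beta, Alpha — Delta is the Condorcet winner.

Delta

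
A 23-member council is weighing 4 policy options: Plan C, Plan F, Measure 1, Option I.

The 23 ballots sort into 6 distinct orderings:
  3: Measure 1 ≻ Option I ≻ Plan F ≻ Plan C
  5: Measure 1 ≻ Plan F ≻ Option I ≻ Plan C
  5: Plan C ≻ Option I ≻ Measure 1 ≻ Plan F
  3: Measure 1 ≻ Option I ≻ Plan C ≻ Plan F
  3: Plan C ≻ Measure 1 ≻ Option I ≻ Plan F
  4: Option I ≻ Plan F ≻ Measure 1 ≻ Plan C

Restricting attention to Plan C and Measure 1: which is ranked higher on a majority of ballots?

Ballots ranking Plan C above Measure 1: 5 + 3 = 8.
Ballots ranking Measure 1 above Plan C: 23 − 8 = 15.
Measure 1 wins the head-to-head 15–8.

Measure 1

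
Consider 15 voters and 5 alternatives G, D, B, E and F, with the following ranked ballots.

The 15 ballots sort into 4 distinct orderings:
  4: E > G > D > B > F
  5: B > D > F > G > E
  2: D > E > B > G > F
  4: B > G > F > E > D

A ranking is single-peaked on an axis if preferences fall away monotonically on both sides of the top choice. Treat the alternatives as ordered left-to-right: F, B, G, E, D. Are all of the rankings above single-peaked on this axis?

no

Axis positions: F=1, B=2, G=3, E=4, D=5.
Cluster 1 (peak E at position 4): ranking walks positions 4-3-5-2-1, expanding outward from the peak — single-peaked.
Cluster 2: ranking walks positions 2-5-1-3-4; D is ranked above G even though G lies between D and the peak B on the axis — preferences dip and rise again. Not single-peaked.
Cluster 3: ranking walks positions 5-4-2-3-1; B is ranked above G even though G lies between B and the peak D on the axis — preferences dip and rise again. Not single-peaked.
Cluster 4 (peak B at position 2): ranking walks positions 2-3-1-4-5, expanding outward from the peak — single-peaked.
Cluster 2 violates single-peakedness, so the profile is not single-peaked on this axis.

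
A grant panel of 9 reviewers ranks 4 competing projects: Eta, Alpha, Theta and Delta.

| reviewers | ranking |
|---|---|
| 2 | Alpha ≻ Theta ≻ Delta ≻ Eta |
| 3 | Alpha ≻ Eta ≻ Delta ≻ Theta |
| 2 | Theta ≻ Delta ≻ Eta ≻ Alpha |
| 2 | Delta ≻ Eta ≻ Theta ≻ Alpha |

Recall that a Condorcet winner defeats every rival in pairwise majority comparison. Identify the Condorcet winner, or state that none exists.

Head-to-head results (9 reviewers):
Eta vs Alpha: 2+2 = 4 for Eta, 5 for Alpha — Alpha by 5–4.
Eta vs Theta: Eta is ranked higher on 3+2 = 5 ballots, Theta on 4. Eta wins 5–4.
Eta vs Delta: Eta is ranked higher on 3 ballots, Delta on 6. Delta wins 6–3.
Alpha vs Theta: 5 to 4, Alpha.
Alpha vs Delta: Alpha preferred on 2+3 = 5 ballots; Alpha wins 5–4.
Theta vs Delta: Theta is ranked higher on 2+2 = 4 ballots, Delta on 5. Delta wins 5–4.
Only Alpha has no losses; Alpha is the Condorcet winner.

Alpha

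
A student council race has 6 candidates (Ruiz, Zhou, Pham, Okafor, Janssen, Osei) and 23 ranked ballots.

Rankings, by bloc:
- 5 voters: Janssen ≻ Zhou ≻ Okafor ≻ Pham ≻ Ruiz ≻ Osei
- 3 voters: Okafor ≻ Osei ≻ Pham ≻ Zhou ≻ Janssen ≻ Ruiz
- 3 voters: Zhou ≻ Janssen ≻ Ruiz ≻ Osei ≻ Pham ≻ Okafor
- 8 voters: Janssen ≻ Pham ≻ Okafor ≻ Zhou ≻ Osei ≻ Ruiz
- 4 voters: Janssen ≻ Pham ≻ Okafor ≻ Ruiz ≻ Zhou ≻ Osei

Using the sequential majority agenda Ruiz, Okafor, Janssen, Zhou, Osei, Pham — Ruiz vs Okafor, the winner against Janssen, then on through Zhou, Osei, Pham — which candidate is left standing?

Round 1: Ruiz vs Okafor — 3–20, Okafor advances.
Round 2: Okafor vs Janssen — 3–20, Janssen advances.
Round 3: Janssen vs Zhou — 17–6, Janssen advances.
Round 4: Janssen vs Osei — 20–3, Janssen advances.
Round 5: Janssen vs Pham — 20–3, Janssen advances.
The agenda winner is Janssen.

Janssen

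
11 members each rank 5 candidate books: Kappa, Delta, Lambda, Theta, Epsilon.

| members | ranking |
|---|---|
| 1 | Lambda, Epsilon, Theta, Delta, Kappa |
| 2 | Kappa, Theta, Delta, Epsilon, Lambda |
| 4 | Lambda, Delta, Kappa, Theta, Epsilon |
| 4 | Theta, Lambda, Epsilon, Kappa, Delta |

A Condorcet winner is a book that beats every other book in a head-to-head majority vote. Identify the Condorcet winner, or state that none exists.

none

Check each pair by majority over 11 ballots:
Kappa vs Delta: Kappa preferred on 2+4 = 6 ballots; Kappa wins 6–5.
Kappa vs Lambda: Lambda wins 9–2.
Kappa vs Theta: Kappa is ranked higher on 2+4 = 6 ballots, Theta on 5. Kappa wins 6–5.
Kappa vs Epsilon: Kappa is ranked higher on 2+4 = 6 ballots, Epsilon on 5. Kappa wins 6–5.
Delta–Lambda: Lambda 9–2.
Delta vs Theta: Theta, 7–4.
Delta vs Epsilon: 6 to 5, Delta.
Lambda vs Theta: Lambda preferred on 1+4 = 5 ballots; Theta wins 6–5.
Lambda vs Epsilon: Lambda preferred on 1+4+4 = 9 ballots; Lambda wins 9–2.
Theta vs Epsilon: 10 to 1, Theta.
No book is unbeaten: Kappa loses to Lambda; Delta loses to Kappa; Lambda loses to Theta; Theta loses to Kappa; Epsilon loses to Kappa. In particular Kappa beats Theta beats Lambda beats Kappa is a majority cycle — no Condorcet winner exists.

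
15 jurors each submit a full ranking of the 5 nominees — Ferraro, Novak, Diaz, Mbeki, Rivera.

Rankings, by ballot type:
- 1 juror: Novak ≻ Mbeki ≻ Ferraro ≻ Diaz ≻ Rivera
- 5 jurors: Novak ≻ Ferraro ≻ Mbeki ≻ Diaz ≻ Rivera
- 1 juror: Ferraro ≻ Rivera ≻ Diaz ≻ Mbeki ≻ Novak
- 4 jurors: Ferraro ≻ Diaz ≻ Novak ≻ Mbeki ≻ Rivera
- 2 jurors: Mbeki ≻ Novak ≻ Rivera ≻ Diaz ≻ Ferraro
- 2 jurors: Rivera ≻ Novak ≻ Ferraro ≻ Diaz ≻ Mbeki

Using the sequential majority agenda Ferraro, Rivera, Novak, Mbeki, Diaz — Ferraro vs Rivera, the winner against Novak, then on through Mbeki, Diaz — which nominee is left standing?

Novak

Round 1: Ferraro vs Rivera — 11–4, Ferraro advances.
Round 2: Ferraro vs Novak — 5–10, Novak advances.
Round 3: Novak vs Mbeki — 12–3, Novak advances.
Round 4: Novak vs Diaz — 10–5, Novak advances.
Novak survives the agenda.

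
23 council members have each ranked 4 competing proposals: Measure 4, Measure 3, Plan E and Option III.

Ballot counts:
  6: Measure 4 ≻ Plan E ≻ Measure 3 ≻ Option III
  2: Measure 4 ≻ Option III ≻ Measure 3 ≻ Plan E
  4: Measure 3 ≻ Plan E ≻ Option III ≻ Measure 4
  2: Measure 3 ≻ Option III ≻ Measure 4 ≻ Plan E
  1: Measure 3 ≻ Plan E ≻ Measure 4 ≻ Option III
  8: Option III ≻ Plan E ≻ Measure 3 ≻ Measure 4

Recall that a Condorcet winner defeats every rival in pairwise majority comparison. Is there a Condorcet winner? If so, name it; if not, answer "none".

none

Head-to-head results (23 council members):
Measure 4 vs Measure 3: 8 to 15, Measure 3.
Measure 4 vs Plan E: 10 to 13, Plan E.
Measure 4 vs Option III: 6+2+1 = 9 for Measure 4, 14 for Option III — Option III by 14–9.
Measure 3 vs Plan E: 2+4+2+1 = 9 for Measure 3, 14 for Plan E — Plan E by 14–9.
Measure 3 vs Option III: 13 to 10, Measure 3.
Plan E vs Option III: Plan E preferred on 6+4+1 = 11 ballots; Option III wins 12–11.
Every option loses at least once (Measure 4 loses to Measure 3; Measure 3 loses to Plan E; Plan E loses to Option III; Option III loses to Measure 3). The majority relation contains the cycle Measure 3 beats Option III beats Plan E beats Measure 3, so there is no Condorcet winner.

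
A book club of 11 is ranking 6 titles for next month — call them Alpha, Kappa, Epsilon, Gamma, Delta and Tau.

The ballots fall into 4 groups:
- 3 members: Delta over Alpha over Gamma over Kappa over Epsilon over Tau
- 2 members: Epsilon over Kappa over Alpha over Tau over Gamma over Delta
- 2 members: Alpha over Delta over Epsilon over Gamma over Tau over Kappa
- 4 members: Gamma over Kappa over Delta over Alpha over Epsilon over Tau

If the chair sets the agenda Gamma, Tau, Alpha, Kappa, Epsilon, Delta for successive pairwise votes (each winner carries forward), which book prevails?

Round 1: Gamma vs Tau — 9–2, Gamma advances.
Round 2: Gamma vs Alpha — 4–7, Alpha advances.
Round 3: Alpha vs Kappa — 5–6, Kappa advances.
Round 4: Kappa vs Epsilon — 7–4, Kappa advances.
Round 5: Kappa vs Delta — 6–5, Kappa advances.
Kappa survives the agenda.

Kappa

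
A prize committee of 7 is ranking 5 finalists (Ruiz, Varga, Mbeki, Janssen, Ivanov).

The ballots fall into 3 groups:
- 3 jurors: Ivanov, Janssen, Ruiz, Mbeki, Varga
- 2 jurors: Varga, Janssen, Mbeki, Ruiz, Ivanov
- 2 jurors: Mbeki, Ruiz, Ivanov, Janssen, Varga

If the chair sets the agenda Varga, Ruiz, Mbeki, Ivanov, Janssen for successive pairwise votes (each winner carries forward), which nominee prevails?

Janssen

Round 1: Varga vs Ruiz — 2–5, Ruiz advances.
Round 2: Ruiz vs Mbeki — 3–4, Mbeki advances.
Round 3: Mbeki vs Ivanov — 4–3, Mbeki advances.
Round 4: Mbeki vs Janssen — 2–5, Janssen advances.
The agenda winner is Janssen.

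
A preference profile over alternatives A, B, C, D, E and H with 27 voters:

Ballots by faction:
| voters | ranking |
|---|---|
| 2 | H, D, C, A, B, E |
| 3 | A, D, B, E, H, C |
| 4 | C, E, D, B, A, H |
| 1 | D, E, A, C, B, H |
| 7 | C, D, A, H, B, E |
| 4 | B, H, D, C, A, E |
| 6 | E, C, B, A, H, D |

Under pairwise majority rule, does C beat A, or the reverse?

Ballots ranking C above A: 2 + 4 + 7 + 4 + 6 = 23.
Ballots ranking A above C: 27 − 23 = 4.
C wins the head-to-head 23–4.

C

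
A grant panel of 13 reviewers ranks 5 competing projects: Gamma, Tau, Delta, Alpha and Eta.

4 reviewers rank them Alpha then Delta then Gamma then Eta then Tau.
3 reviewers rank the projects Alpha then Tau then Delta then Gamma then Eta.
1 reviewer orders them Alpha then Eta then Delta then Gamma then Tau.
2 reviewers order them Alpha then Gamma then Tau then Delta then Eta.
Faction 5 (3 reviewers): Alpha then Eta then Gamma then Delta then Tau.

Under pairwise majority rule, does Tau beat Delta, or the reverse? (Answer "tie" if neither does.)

Delta

Ballots ranking Tau above Delta: 3 + 2 = 5.
Ballots ranking Delta above Tau: 13 − 5 = 8.
Delta wins the head-to-head 8–5.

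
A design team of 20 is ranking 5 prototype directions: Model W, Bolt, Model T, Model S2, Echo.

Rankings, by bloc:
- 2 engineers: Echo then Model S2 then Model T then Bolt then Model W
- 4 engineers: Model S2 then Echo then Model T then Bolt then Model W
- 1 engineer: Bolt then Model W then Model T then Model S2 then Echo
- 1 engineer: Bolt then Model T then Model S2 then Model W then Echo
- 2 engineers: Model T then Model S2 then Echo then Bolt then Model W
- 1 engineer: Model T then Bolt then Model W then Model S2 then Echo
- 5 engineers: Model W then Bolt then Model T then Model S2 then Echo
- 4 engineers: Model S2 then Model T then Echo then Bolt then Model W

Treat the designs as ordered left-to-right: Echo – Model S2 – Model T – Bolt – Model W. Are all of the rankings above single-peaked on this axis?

yes

Axis positions: Echo=1, Model S2=2, Model T=3, Bolt=4, Model W=5.
Bloc 1 (peak Echo at position 1): ranking walks positions 1-2-3-4-5, expanding outward from the peak — single-peaked.
Bloc 2 (peak Model S2 at position 2): ranking walks positions 2-1-3-4-5, expanding outward from the peak — single-peaked.
Bloc 3 (peak Bolt at position 4): ranking walks positions 4-5-3-2-1, expanding outward from the peak — single-peaked.
Bloc 4 (peak Bolt at position 4): ranking walks positions 4-3-2-5-1, expanding outward from the peak — single-peaked.
Bloc 5 (peak Model T at position 3): ranking walks positions 3-2-1-4-5, expanding outward from the peak — single-peaked.
Bloc 6 (peak Model T at position 3): ranking walks positions 3-4-5-2-1, expanding outward from the peak — single-peaked.
Bloc 7 (peak Model W at position 5): ranking walks positions 5-4-3-2-1, expanding outward from the peak — single-peaked.
Bloc 8 (peak Model S2 at position 2): ranking walks positions 2-3-1-4-5, expanding outward from the peak — single-peaked.
Every ranking is single-peaked on this axis.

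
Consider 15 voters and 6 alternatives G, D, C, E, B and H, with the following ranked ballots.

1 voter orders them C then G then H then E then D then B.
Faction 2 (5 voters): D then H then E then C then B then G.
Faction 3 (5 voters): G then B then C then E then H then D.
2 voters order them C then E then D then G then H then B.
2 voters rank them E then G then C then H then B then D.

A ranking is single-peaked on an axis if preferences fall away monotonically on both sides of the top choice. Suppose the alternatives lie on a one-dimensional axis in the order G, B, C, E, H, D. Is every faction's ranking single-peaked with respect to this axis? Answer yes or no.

Axis positions: G=1, B=2, C=3, E=4, H=5, D=6.
Faction 1: ranking walks positions 3-1-5-4-6-2; G is ranked above B even though B lies between G and the peak C on the axis — preferences dip and rise again. Not single-peaked.
Faction 2 (peak D at position 6): ranking walks positions 6-5-4-3-2-1, expanding outward from the peak — single-peaked.
Faction 3 (peak G at position 1): ranking walks positions 1-2-3-4-5-6, expanding outward from the peak — single-peaked.
Faction 4: ranking walks positions 3-4-6-1-5-2; D is ranked above H even though H lies between D and the peak C on the axis — preferences dip and rise again. Not single-peaked.
Faction 5: ranking walks positions 4-1-3-5-2-6; G is ranked above C even though C lies between G and the peak E on the axis — preferences dip and rise again. Not single-peaked.
Faction 1 violates single-peakedness, so the profile is not single-peaked on this axis.

no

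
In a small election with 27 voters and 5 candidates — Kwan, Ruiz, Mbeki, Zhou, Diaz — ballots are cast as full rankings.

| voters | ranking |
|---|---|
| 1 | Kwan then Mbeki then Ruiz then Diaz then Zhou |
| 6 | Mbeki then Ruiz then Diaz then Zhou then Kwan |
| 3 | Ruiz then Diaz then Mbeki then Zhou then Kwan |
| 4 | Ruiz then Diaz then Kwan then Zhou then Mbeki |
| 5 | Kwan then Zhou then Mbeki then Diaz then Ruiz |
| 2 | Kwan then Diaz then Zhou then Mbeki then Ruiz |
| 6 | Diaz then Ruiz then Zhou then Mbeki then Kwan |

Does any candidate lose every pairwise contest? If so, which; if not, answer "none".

Pairwise majorities:
Kwan vs Ruiz: 1+5+2 = 8 for Kwan, 19 for Ruiz — Ruiz by 19–8.
Kwan vs Mbeki: Kwan preferred on 1+4+5+2 = 12 ballots; Mbeki wins 15–12.
Kwan vs Zhou: Zhou, 15–12.
Kwan vs Diaz: Kwan preferred on 1+5+2 = 8 ballots; Diaz wins 19–8.
Ruiz vs Mbeki: Ruiz preferred on 3+4+6 = 13 ballots; Mbeki wins 14–13.
Ruiz–Zhou: Ruiz 20–7.
Ruiz–Diaz: Ruiz 14–13.
Mbeki vs Zhou: Zhou wins 17–10.
Mbeki vs Diaz: Diaz, 15–12.
Zhou vs Diaz: Diaz wins 22–5.
Kwan loses to every other candidate — it is the Condorcet loser.

Kwan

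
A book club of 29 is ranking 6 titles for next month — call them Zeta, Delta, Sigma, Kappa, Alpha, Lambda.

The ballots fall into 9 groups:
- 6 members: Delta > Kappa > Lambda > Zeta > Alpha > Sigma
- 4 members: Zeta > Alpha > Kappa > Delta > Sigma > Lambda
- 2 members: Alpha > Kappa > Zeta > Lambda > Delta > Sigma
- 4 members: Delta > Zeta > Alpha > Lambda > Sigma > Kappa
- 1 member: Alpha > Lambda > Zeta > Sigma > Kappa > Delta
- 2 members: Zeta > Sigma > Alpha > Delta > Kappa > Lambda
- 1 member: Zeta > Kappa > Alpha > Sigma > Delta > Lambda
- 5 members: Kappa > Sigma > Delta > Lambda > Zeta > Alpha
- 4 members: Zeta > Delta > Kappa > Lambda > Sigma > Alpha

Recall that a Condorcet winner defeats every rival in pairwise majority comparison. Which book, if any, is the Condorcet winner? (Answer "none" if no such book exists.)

Head-to-head results (29 members):
Zeta vs Delta: 14 to 15, Delta.
Zeta vs Sigma: Zeta is ranked higher on 24 ballots, Sigma on 5. Zeta wins 24–5.
Zeta vs Kappa: Zeta is ranked higher on 4+4+1+2+1+4 = 16 ballots, Kappa on 13. Zeta wins 16–13.
Zeta vs Alpha: 26 for Zeta, 3 for Alpha — Zeta by 26–3.
Zeta vs Lambda: Zeta preferred on 4+2+4+2+1+4 = 17 ballots; Zeta wins 17–12.
Delta vs Sigma: Delta preferred on 6+4+2+4+4 = 20 ballots; Delta wins 20–9.
Delta vs Kappa: 6+4+2+4 = 16 for Delta, 13 for Kappa — Delta by 16–13.
Delta vs Alpha: 19 to 10, Delta.
Delta vs Lambda: Delta is ranked higher on 26 ballots, Lambda on 3. Delta wins 26–3.
Sigma vs Kappa: Sigma is ranked higher on 4+1+2 = 7 ballots, Kappa on 22. Kappa wins 22–7.
Sigma vs Alpha: Sigma preferred on 2+5+4 = 11 ballots; Alpha wins 18–11.
Sigma vs Lambda: Sigma is ranked higher on 4+2+1+5 = 12 ballots, Lambda on 17. Lambda wins 17–12.
Kappa vs Alpha: Kappa is ranked higher on 6+1+5+4 = 16 ballots, Alpha on 13. Kappa wins 16–13.
Kappa vs Lambda: Kappa preferred on 24 ballots; Kappa wins 24–5.
Alpha vs Lambda: 4+2+4+1+2+1 = 14 for Alpha, 15 for Lambda — Lambda by 15–14.
Delta wins every pairwise contest, so Delta is the Condorcet winner.

Delta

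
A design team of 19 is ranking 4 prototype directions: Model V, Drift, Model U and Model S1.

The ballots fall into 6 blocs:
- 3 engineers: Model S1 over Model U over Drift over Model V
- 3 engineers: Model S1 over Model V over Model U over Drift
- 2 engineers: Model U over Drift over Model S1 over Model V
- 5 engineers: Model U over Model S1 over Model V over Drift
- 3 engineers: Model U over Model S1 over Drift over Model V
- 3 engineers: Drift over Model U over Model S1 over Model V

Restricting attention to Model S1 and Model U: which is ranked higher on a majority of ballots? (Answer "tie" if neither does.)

Ballots ranking Model S1 above Model U: 3 + 3 = 6.
Ballots ranking Model U above Model S1: 19 − 6 = 13.
Model U wins the head-to-head 13–6.

Model U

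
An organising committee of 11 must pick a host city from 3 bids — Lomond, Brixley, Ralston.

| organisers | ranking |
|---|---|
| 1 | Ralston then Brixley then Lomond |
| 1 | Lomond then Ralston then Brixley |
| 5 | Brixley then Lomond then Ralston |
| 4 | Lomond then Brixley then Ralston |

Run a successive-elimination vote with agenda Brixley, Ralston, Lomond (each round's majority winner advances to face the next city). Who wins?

Brixley

Round 1: Brixley vs Ralston — 9–2, Brixley advances.
Round 2: Brixley vs Lomond — 6–5, Brixley advances.
Brixley survives the agenda.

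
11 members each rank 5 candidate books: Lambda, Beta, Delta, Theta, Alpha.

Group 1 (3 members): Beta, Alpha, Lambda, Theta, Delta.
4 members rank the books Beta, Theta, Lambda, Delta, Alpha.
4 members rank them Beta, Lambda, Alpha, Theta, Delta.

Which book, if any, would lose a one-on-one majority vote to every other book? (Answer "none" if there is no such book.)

Head-to-head results (11 members):
Lambda vs Beta: 0 to 11, Beta.
Lambda vs Delta: Lambda is ranked higher on 3+4+4 = 11 ballots, Delta on 0. Lambda wins 11–0.
Lambda vs Theta: Lambda, 7–4.
Lambda vs Alpha: Lambda is ranked higher on 4+4 = 8 ballots, Alpha on 3. Lambda wins 8–3.
Beta vs Delta: Beta is ranked higher on 3+4+4 = 11 ballots, Delta on 0. Beta wins 11–0.
Beta–Theta: Beta 11–0.
Beta vs Alpha: Beta, 11–0.
Delta vs Theta: Delta preferred on 0 ballots; Theta wins 11–0.
Delta vs Alpha: Alpha, 7–4.
Theta vs Alpha: 4 to 7, Alpha.
Delta is beaten in every head-to-head and is the Condorcet loser.

Delta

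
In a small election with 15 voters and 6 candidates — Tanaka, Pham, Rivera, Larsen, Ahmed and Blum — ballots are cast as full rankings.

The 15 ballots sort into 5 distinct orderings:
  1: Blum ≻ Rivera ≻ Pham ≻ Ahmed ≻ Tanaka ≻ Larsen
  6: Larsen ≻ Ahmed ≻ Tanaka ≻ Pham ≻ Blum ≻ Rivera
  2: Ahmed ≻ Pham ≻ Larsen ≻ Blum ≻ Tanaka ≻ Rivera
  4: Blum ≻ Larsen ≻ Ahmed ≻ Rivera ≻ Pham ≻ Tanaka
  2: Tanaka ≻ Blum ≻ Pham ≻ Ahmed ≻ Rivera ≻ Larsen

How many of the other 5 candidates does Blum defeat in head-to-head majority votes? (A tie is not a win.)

1

Blum against each rival (15 voters):
Blum–Tanaka: Tanaka 8–7.
Blum vs Pham: 1+4+2 = 7 for Blum, 8 for Pham — Pham by 8–7.
Blum vs Rivera: Blum, 15–0.
Blum vs Larsen: Larsen, 8–7.
Blum–Ahmed: Ahmed 8–7.
Blum beats Rivera; loses to Tanaka, Pham, Larsen, Ahmed — 1 pairwise win.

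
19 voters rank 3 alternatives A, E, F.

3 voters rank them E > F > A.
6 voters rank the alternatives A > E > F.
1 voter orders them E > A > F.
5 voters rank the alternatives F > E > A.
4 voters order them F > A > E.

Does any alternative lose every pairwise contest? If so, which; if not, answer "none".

Pairwise majorities:
A vs E: 6+4 = 10 for A, 9 for E — A by 10–9.
A vs F: 7 to 12, F.
E–F: E 10–9.
No alternative is winless: A beats E; E beats F; F beats A. There is no Condorcet loser.

none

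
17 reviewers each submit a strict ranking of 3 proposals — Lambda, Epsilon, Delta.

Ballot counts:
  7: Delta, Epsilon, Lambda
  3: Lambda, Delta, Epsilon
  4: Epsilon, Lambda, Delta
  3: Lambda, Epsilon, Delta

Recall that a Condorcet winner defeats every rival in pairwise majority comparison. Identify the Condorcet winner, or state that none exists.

none

Check each pair by majority over 17 ballots:
Lambda vs Epsilon: Epsilon, 11–6.
Lambda vs Delta: Lambda is ranked higher on 3+4+3 = 10 ballots, Delta on 7. Lambda wins 10–7.
Epsilon vs Delta: Epsilon is ranked higher on 4+3 = 7 ballots, Delta on 10. Delta wins 10–7.
Every project loses at least once (Lambda loses to Epsilon; Epsilon loses to Delta; Delta loses to Lambda). The majority relation contains the cycle Lambda > Delta > Epsilon > Lambda, so there is no Condorcet winner.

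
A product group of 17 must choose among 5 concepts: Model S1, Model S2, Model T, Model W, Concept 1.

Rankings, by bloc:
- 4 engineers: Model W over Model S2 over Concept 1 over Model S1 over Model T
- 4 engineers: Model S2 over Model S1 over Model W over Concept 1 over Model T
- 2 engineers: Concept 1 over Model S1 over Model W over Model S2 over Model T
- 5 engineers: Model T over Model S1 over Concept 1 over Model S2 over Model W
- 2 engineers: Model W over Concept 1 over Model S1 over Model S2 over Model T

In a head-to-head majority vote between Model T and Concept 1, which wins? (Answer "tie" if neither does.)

Concept 1

Ballots ranking Model T above Concept 1: 5.
Ballots ranking Concept 1 above Model T: 17 − 5 = 12.
Concept 1 wins the head-to-head 12–5.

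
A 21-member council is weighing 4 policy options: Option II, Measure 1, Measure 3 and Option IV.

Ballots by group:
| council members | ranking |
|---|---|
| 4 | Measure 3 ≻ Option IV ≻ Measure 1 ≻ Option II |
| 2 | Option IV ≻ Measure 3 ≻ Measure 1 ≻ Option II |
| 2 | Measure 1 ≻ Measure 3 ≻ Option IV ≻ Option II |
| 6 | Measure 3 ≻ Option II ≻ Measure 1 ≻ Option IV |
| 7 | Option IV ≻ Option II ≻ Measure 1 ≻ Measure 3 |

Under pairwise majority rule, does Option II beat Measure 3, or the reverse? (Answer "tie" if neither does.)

Ballots ranking Option II above Measure 3: 7.
Ballots ranking Measure 3 above Option II: 21 − 7 = 14.
Measure 3 wins the head-to-head 14–7.

Measure 3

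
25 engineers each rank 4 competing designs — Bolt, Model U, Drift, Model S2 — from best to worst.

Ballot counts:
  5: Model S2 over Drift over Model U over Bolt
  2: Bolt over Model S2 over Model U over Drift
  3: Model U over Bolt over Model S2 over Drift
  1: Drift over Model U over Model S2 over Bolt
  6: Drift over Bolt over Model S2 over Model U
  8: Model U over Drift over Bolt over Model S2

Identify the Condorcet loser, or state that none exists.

Pairwise majorities:
Bolt vs Model U: Model U, 17–8.
Bolt vs Drift: Drift wins 20–5.
Bolt vs Model S2: Bolt preferred on 2+3+6+8 = 19 ballots; Bolt wins 19–6.
Model U vs Drift: Model U wins 13–12.
Model U vs Model S2: Model U is ranked higher on 3+1+8 = 12 ballots, Model S2 on 13. Model S2 wins 13–12.
Drift vs Model S2: Drift wins 15–10.
Every design wins at least one matchup (Bolt beats Model S2; Model U beats Bolt; Drift beats Bolt; Model S2 beats Model U), so there is no Condorcet loser.

none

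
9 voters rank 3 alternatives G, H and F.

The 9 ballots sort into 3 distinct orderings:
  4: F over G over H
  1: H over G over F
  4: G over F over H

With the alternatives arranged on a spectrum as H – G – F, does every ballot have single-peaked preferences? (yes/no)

yes

Axis positions: H=1, G=2, F=3.
Ballot type 1 (peak F at position 3): ranking walks positions 3-2-1, expanding outward from the peak — single-peaked.
Ballot type 2 (peak H at position 1): ranking walks positions 1-2-3, expanding outward from the peak — single-peaked.
Ballot type 3 (peak G at position 2): ranking walks positions 2-3-1, expanding outward from the peak — single-peaked.
Every ranking is single-peaked on this axis.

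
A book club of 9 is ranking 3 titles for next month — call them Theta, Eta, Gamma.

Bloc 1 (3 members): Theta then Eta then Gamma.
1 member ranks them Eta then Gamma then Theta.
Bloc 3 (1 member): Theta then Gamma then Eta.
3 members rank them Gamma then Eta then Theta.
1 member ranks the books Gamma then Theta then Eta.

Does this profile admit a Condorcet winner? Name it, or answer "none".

Check each pair by majority over 9 ballots:
Theta vs Eta: Theta is ranked higher on 3+1+1 = 5 ballots, Eta on 4. Theta wins 5–4.
Theta vs Gamma: 4 to 5, Gamma.
Eta vs Gamma: 4 to 5, Gamma.
Gamma wins every pairwise contest, so Gamma is the Condorcet winner.

Gamma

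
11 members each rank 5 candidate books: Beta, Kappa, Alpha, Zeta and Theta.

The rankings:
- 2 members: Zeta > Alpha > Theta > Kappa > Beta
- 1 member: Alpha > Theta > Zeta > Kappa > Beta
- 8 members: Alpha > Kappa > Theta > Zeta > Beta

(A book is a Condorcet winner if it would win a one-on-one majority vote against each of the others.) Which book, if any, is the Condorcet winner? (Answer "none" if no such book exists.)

Alpha

Pairwise majorities:
Beta vs Kappa: Beta is ranked higher on 0 ballots, Kappa on 11. Kappa wins 11–0.
Beta vs Alpha: Beta is ranked higher on 0 ballots, Alpha on 11. Alpha wins 11–0.
Beta vs Zeta: 0 for Beta, 11 for Zeta — Zeta by 11–0.
Beta vs Theta: Theta wins 11–0.
Kappa–Alpha: Alpha 11–0.
Kappa vs Zeta: Kappa preferred on 8 ballots; Kappa wins 8–3.
Kappa vs Theta: Kappa is ranked higher on 8 ballots, Theta on 3. Kappa wins 8–3.
Alpha vs Zeta: 1+8 = 9 for Alpha, 2 for Zeta — Alpha by 9–2.
Alpha vs Theta: Alpha is ranked higher on 2+1+8 = 11 ballots, Theta on 0. Alpha wins 11–0.
Zeta–Theta: Theta 9–2.
Only Alpha has no losses; Alpha is the Condorcet winner.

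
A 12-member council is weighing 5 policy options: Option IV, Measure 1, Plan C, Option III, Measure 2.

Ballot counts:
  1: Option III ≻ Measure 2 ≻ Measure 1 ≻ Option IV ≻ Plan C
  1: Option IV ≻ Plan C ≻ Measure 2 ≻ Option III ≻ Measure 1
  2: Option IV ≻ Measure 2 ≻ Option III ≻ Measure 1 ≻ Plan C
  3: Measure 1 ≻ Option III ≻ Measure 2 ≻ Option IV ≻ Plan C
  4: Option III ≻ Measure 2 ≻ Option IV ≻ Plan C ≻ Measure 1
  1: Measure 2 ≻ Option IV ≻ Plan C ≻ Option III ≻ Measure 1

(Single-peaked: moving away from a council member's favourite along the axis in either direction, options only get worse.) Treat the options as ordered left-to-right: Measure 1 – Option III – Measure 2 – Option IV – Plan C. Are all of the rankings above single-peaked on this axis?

yes

Axis positions: Measure 1=1, Option III=2, Measure 2=3, Option IV=4, Plan C=5.
Type 1 (peak Option III at position 2): ranking walks positions 2-3-1-4-5, expanding outward from the peak — single-peaked.
Type 2 (peak Option IV at position 4): ranking walks positions 4-5-3-2-1, expanding outward from the peak — single-peaked.
Type 3 (peak Option IV at position 4): ranking walks positions 4-3-2-1-5, expanding outward from the peak — single-peaked.
Type 4 (peak Measure 1 at position 1): ranking walks positions 1-2-3-4-5, expanding outward from the peak — single-peaked.
Type 5 (peak Option III at position 2): ranking walks positions 2-3-4-5-1, expanding outward from the peak — single-peaked.
Type 6 (peak Measure 2 at position 3): ranking walks positions 3-4-5-2-1, expanding outward from the peak — single-peaked.
Every ranking is single-peaked on this axis.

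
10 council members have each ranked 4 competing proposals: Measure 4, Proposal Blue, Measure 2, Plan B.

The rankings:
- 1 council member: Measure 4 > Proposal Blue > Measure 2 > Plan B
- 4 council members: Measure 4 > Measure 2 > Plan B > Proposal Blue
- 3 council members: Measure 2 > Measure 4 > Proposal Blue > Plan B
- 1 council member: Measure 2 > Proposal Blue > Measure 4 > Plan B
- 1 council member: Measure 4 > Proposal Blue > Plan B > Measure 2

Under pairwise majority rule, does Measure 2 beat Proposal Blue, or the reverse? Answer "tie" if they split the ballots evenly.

Measure 2

Ballots ranking Measure 2 above Proposal Blue: 4 + 3 + 1 = 8.
Ballots ranking Proposal Blue above Measure 2: 10 − 8 = 2.
Measure 2 wins the head-to-head 8–2.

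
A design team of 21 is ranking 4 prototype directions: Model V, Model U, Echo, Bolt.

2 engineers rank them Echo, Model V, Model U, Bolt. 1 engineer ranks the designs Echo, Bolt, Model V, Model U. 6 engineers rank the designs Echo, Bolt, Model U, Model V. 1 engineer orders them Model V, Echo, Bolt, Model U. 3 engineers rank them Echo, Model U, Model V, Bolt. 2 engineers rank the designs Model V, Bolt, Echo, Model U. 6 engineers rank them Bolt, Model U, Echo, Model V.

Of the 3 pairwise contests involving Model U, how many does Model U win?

1

Model U against each rival (21 engineers):
Model U vs Model V: Model U, 15–6.
Model U–Echo: Echo 15–6.
Model U vs Bolt: 5 to 16, Bolt.
Model U beats Model V; loses to Echo, Bolt — 1 pairwise win.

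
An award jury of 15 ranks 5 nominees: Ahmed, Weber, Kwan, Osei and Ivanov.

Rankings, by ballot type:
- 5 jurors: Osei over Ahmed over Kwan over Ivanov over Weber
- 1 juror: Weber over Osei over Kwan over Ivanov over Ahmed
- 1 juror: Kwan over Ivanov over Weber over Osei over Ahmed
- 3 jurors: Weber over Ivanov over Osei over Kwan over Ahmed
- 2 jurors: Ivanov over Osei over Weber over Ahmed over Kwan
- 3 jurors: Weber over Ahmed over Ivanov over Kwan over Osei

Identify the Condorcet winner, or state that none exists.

Check each pair by majority over 15 ballots:
Ahmed vs Weber: Ahmed is ranked higher on 5 ballots, Weber on 10. Weber wins 10–5.
Ahmed vs Kwan: 5+2+3 = 10 for Ahmed, 5 for Kwan — Ahmed by 10–5.
Ahmed vs Osei: Ahmed is ranked higher on 3 ballots, Osei on 12. Osei wins 12–3.
Ahmed vs Ivanov: Ahmed preferred on 5+3 = 8 ballots; Ahmed wins 8–7.
Weber vs Kwan: 9 to 6, Weber.
Weber vs Osei: Weber preferred on 1+1+3+3 = 8 ballots; Weber wins 8–7.
Weber vs Ivanov: Weber is ranked higher on 1+3+3 = 7 ballots, Ivanov on 8. Ivanov wins 8–7.
Kwan vs Osei: 4 to 11, Osei.
Kwan vs Ivanov: 7 to 8, Ivanov.
Osei vs Ivanov: Osei preferred on 5+1 = 6 ballots; Ivanov wins 9–6.
Each nominee drops at least one matchup (Ahmed loses to Weber; Weber loses to Ivanov; Kwan loses to Ahmed; Osei loses to Weber; Ivanov loses to Ahmed); the cycle Ahmed → Ivanov → Weber → Ahmed rules out a Condorcet winner.

none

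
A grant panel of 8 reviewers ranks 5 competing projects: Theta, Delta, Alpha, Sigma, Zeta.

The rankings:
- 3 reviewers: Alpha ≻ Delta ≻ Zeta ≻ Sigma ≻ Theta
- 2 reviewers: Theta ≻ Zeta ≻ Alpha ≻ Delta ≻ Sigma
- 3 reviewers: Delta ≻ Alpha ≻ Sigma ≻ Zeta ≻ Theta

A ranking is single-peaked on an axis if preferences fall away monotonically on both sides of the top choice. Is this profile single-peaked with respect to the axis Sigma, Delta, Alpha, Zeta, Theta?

Axis positions: Sigma=1, Delta=2, Alpha=3, Zeta=4, Theta=5.
Group 1 (peak Alpha at position 3): ranking walks positions 3-2-4-1-5, expanding outward from the peak — single-peaked.
Group 2 (peak Theta at position 5): ranking walks positions 5-4-3-2-1, expanding outward from the peak — single-peaked.
Group 3 (peak Delta at position 2): ranking walks positions 2-3-1-4-5, expanding outward from the peak — single-peaked.
Every ranking is single-peaked on this axis.

yes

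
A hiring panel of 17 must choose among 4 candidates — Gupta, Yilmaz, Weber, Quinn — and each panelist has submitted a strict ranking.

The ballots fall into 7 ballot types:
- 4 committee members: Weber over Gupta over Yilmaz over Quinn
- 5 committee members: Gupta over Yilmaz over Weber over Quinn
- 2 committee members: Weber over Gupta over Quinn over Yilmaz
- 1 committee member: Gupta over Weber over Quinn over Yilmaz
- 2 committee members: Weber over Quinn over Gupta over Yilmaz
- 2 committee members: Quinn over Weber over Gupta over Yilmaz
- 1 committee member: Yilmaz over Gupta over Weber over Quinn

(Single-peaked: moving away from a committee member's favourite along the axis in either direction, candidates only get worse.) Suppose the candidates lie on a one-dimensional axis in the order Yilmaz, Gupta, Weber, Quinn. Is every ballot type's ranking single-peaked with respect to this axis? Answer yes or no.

yes

Axis positions: Yilmaz=1, Gupta=2, Weber=3, Quinn=4.
Ballot type 1 (peak Weber at position 3): ranking walks positions 3-2-1-4, expanding outward from the peak — single-peaked.
Ballot type 2 (peak Gupta at position 2): ranking walks positions 2-1-3-4, expanding outward from the peak — single-peaked.
Ballot type 3 (peak Weber at position 3): ranking walks positions 3-2-4-1, expanding outward from the peak — single-peaked.
Ballot type 4 (peak Gupta at position 2): ranking walks positions 2-3-4-1, expanding outward from the peak — single-peaked.
Ballot type 5 (peak Weber at position 3): ranking walks positions 3-4-2-1, expanding outward from the peak — single-peaked.
Ballot type 6 (peak Quinn at position 4): ranking walks positions 4-3-2-1, expanding outward from the peak — single-peaked.
Ballot type 7 (peak Yilmaz at position 1): ranking walks positions 1-2-3-4, expanding outward from the peak — single-peaked.
Every ranking is single-peaked on this axis.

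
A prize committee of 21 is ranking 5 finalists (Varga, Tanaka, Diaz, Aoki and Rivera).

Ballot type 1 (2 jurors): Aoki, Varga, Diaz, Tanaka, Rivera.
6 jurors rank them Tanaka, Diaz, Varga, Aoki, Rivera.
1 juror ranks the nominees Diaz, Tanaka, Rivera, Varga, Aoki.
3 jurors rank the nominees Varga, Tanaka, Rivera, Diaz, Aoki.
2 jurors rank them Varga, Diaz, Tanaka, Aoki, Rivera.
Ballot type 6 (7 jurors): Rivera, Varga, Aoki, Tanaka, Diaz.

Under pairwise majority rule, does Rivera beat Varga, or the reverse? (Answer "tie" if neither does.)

Varga

Ballots ranking Rivera above Varga: 1 + 7 = 8.
Ballots ranking Varga above Rivera: 21 − 8 = 13.
Varga wins the head-to-head 13–8.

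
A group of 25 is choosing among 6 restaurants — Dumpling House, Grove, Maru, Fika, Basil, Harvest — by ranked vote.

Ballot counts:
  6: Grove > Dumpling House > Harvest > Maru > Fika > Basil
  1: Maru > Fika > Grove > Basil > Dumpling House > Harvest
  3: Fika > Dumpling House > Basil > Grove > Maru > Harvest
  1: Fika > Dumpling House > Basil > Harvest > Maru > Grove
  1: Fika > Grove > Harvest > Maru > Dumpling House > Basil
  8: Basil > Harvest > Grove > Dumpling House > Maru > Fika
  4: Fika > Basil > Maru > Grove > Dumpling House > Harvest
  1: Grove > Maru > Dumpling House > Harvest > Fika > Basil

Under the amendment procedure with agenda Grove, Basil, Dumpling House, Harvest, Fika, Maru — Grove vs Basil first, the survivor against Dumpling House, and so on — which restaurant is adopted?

Maru

Round 1: Grove vs Basil — 9–16, Basil advances.
Round 2: Basil vs Dumpling House — 13–12, Basil advances.
Round 3: Basil vs Harvest — 17–8, Basil advances.
Round 4: Basil vs Fika — 8–17, Fika advances.
Round 5: Fika vs Maru — 9–16, Maru advances.
Maru survives the agenda.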